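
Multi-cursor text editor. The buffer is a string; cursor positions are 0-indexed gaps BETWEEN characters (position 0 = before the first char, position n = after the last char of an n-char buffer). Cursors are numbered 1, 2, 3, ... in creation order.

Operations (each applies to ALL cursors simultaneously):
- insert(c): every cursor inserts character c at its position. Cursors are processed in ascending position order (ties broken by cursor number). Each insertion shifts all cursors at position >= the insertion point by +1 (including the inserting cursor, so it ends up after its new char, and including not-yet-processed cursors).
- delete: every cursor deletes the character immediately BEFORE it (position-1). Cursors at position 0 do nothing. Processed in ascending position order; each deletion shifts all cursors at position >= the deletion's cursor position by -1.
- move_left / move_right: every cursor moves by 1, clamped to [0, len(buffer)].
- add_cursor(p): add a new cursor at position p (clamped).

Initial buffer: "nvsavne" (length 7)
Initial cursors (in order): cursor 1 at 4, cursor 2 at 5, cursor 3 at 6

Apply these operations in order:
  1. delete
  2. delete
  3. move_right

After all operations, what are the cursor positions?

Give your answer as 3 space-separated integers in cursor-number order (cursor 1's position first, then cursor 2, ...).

Answer: 1 1 1

Derivation:
After op 1 (delete): buffer="nvse" (len 4), cursors c1@3 c2@3 c3@3, authorship ....
After op 2 (delete): buffer="e" (len 1), cursors c1@0 c2@0 c3@0, authorship .
After op 3 (move_right): buffer="e" (len 1), cursors c1@1 c2@1 c3@1, authorship .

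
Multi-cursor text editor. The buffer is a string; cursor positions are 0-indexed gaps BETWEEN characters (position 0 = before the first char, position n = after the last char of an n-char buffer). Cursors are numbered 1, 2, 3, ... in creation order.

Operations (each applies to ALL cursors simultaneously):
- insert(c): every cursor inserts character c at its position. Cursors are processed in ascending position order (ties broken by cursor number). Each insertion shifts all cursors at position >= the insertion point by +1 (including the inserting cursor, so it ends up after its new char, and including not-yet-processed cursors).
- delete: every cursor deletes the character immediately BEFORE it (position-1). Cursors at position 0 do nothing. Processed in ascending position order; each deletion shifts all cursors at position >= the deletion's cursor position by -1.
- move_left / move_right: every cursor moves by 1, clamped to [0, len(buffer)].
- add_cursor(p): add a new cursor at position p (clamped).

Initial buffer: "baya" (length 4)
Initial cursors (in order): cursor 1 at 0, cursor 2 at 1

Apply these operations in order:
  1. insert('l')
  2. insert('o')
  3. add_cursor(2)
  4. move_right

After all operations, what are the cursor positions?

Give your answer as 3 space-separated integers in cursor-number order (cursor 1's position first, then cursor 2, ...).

Answer: 3 6 3

Derivation:
After op 1 (insert('l')): buffer="lblaya" (len 6), cursors c1@1 c2@3, authorship 1.2...
After op 2 (insert('o')): buffer="lobloaya" (len 8), cursors c1@2 c2@5, authorship 11.22...
After op 3 (add_cursor(2)): buffer="lobloaya" (len 8), cursors c1@2 c3@2 c2@5, authorship 11.22...
After op 4 (move_right): buffer="lobloaya" (len 8), cursors c1@3 c3@3 c2@6, authorship 11.22...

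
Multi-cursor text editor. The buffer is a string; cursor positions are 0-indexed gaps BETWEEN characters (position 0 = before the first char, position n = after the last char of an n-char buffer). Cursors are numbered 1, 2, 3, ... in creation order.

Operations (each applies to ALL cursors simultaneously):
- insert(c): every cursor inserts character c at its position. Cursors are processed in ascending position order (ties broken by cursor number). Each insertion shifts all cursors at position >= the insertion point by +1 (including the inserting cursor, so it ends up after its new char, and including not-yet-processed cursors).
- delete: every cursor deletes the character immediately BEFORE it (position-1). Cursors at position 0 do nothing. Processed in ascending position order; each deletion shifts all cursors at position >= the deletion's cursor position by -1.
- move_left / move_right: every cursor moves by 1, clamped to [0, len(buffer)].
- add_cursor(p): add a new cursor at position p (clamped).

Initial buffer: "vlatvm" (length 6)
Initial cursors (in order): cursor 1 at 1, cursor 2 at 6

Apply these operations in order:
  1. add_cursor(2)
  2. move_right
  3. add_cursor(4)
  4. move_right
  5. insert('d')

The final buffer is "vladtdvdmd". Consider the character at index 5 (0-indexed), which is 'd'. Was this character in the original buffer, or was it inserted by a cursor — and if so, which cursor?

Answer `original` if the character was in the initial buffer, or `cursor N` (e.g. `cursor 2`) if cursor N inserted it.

Answer: cursor 3

Derivation:
After op 1 (add_cursor(2)): buffer="vlatvm" (len 6), cursors c1@1 c3@2 c2@6, authorship ......
After op 2 (move_right): buffer="vlatvm" (len 6), cursors c1@2 c3@3 c2@6, authorship ......
After op 3 (add_cursor(4)): buffer="vlatvm" (len 6), cursors c1@2 c3@3 c4@4 c2@6, authorship ......
After op 4 (move_right): buffer="vlatvm" (len 6), cursors c1@3 c3@4 c4@5 c2@6, authorship ......
After op 5 (insert('d')): buffer="vladtdvdmd" (len 10), cursors c1@4 c3@6 c4@8 c2@10, authorship ...1.3.4.2
Authorship (.=original, N=cursor N): . . . 1 . 3 . 4 . 2
Index 5: author = 3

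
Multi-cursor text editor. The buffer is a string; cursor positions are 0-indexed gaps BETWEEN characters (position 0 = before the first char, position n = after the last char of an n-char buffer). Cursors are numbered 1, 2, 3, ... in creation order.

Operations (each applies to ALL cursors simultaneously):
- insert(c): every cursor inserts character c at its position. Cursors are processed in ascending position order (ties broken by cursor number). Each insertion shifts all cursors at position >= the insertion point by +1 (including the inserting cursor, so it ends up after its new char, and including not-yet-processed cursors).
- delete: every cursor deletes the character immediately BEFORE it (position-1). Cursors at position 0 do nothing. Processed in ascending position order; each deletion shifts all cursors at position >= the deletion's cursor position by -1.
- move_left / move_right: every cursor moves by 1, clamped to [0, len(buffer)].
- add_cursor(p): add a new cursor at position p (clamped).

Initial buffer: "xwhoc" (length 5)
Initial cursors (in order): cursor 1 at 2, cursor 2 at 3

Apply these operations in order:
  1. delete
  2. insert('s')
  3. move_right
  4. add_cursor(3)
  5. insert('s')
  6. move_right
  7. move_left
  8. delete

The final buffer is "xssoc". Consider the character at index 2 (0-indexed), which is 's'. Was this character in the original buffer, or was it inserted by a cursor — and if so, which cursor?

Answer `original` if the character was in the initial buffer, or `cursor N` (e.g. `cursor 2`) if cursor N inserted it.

After op 1 (delete): buffer="xoc" (len 3), cursors c1@1 c2@1, authorship ...
After op 2 (insert('s')): buffer="xssoc" (len 5), cursors c1@3 c2@3, authorship .12..
After op 3 (move_right): buffer="xssoc" (len 5), cursors c1@4 c2@4, authorship .12..
After op 4 (add_cursor(3)): buffer="xssoc" (len 5), cursors c3@3 c1@4 c2@4, authorship .12..
After op 5 (insert('s')): buffer="xsssossc" (len 8), cursors c3@4 c1@7 c2@7, authorship .123.12.
After op 6 (move_right): buffer="xsssossc" (len 8), cursors c3@5 c1@8 c2@8, authorship .123.12.
After op 7 (move_left): buffer="xsssossc" (len 8), cursors c3@4 c1@7 c2@7, authorship .123.12.
After op 8 (delete): buffer="xssoc" (len 5), cursors c3@3 c1@4 c2@4, authorship .12..
Authorship (.=original, N=cursor N): . 1 2 . .
Index 2: author = 2

Answer: cursor 2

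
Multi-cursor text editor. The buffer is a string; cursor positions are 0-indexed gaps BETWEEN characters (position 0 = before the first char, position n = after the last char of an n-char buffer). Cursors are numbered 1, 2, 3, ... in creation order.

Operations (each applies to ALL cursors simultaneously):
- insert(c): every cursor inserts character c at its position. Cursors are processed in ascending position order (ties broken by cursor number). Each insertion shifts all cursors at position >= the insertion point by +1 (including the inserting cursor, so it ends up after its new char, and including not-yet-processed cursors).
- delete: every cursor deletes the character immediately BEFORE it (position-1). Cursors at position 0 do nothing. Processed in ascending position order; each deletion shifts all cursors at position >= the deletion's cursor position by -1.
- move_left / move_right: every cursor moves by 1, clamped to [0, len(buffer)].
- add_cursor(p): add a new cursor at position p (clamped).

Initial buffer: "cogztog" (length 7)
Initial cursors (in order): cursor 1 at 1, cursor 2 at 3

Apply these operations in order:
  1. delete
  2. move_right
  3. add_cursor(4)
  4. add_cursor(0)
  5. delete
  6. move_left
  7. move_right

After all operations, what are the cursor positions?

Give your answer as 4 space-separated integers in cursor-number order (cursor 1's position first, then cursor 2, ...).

After op 1 (delete): buffer="oztog" (len 5), cursors c1@0 c2@1, authorship .....
After op 2 (move_right): buffer="oztog" (len 5), cursors c1@1 c2@2, authorship .....
After op 3 (add_cursor(4)): buffer="oztog" (len 5), cursors c1@1 c2@2 c3@4, authorship .....
After op 4 (add_cursor(0)): buffer="oztog" (len 5), cursors c4@0 c1@1 c2@2 c3@4, authorship .....
After op 5 (delete): buffer="tg" (len 2), cursors c1@0 c2@0 c4@0 c3@1, authorship ..
After op 6 (move_left): buffer="tg" (len 2), cursors c1@0 c2@0 c3@0 c4@0, authorship ..
After op 7 (move_right): buffer="tg" (len 2), cursors c1@1 c2@1 c3@1 c4@1, authorship ..

Answer: 1 1 1 1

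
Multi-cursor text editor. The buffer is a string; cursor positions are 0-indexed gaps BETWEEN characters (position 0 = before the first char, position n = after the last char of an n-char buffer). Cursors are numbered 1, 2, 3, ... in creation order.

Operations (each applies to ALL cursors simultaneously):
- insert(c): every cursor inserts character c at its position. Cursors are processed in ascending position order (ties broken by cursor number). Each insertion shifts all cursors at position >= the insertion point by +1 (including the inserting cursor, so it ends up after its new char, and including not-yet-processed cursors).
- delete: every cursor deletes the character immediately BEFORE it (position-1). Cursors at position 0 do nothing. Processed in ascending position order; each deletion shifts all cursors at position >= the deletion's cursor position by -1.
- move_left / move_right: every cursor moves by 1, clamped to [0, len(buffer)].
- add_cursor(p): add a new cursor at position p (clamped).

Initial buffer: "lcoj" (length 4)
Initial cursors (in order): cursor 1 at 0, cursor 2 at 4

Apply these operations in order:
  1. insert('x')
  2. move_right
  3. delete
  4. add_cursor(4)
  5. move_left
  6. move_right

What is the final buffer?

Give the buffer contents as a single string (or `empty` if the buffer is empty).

After op 1 (insert('x')): buffer="xlcojx" (len 6), cursors c1@1 c2@6, authorship 1....2
After op 2 (move_right): buffer="xlcojx" (len 6), cursors c1@2 c2@6, authorship 1....2
After op 3 (delete): buffer="xcoj" (len 4), cursors c1@1 c2@4, authorship 1...
After op 4 (add_cursor(4)): buffer="xcoj" (len 4), cursors c1@1 c2@4 c3@4, authorship 1...
After op 5 (move_left): buffer="xcoj" (len 4), cursors c1@0 c2@3 c3@3, authorship 1...
After op 6 (move_right): buffer="xcoj" (len 4), cursors c1@1 c2@4 c3@4, authorship 1...

Answer: xcoj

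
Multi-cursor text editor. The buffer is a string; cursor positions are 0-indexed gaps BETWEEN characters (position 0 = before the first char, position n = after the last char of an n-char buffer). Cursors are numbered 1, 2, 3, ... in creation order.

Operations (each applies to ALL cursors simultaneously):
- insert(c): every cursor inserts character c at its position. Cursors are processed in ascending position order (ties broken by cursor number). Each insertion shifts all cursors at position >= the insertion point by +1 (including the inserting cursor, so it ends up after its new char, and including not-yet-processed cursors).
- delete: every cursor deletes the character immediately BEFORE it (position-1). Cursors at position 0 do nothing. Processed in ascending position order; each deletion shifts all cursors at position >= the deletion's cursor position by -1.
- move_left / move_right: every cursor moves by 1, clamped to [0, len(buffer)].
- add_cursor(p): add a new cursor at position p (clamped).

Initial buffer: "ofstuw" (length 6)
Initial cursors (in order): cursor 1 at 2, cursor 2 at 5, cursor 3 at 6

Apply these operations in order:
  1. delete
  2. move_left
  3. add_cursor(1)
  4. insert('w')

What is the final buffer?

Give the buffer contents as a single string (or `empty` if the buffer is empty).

Answer: wowswwt

Derivation:
After op 1 (delete): buffer="ost" (len 3), cursors c1@1 c2@3 c3@3, authorship ...
After op 2 (move_left): buffer="ost" (len 3), cursors c1@0 c2@2 c3@2, authorship ...
After op 3 (add_cursor(1)): buffer="ost" (len 3), cursors c1@0 c4@1 c2@2 c3@2, authorship ...
After op 4 (insert('w')): buffer="wowswwt" (len 7), cursors c1@1 c4@3 c2@6 c3@6, authorship 1.4.23.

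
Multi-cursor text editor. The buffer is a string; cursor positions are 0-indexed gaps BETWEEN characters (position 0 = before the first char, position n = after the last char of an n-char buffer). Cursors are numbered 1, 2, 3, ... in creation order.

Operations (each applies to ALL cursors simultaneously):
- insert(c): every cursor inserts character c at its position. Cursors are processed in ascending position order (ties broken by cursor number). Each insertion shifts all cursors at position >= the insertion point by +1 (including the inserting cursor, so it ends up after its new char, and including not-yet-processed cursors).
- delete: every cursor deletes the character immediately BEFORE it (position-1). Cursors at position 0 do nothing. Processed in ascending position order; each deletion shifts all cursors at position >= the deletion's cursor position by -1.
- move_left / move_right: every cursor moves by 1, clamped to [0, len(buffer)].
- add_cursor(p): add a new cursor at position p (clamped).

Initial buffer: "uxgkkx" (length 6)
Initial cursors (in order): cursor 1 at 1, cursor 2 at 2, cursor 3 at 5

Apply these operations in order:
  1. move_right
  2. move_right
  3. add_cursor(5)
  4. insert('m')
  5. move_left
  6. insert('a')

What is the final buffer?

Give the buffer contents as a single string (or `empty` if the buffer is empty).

Answer: uxgamkamkamxam

Derivation:
After op 1 (move_right): buffer="uxgkkx" (len 6), cursors c1@2 c2@3 c3@6, authorship ......
After op 2 (move_right): buffer="uxgkkx" (len 6), cursors c1@3 c2@4 c3@6, authorship ......
After op 3 (add_cursor(5)): buffer="uxgkkx" (len 6), cursors c1@3 c2@4 c4@5 c3@6, authorship ......
After op 4 (insert('m')): buffer="uxgmkmkmxm" (len 10), cursors c1@4 c2@6 c4@8 c3@10, authorship ...1.2.4.3
After op 5 (move_left): buffer="uxgmkmkmxm" (len 10), cursors c1@3 c2@5 c4@7 c3@9, authorship ...1.2.4.3
After op 6 (insert('a')): buffer="uxgamkamkamxam" (len 14), cursors c1@4 c2@7 c4@10 c3@13, authorship ...11.22.44.33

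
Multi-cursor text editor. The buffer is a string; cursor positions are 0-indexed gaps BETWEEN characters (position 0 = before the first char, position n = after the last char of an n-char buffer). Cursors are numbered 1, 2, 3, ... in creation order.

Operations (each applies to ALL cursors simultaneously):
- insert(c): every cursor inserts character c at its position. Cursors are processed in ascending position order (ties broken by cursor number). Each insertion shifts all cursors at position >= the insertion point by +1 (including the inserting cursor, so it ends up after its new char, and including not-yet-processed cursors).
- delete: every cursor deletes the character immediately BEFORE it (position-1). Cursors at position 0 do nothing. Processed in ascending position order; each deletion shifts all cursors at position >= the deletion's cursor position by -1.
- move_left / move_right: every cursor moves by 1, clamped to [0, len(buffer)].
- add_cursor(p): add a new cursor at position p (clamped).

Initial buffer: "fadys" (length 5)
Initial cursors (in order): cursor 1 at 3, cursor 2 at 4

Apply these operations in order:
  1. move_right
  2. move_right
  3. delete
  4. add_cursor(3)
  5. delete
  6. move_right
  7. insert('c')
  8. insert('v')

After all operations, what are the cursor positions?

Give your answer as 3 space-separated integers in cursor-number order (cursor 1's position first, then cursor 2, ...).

Answer: 6 6 6

Derivation:
After op 1 (move_right): buffer="fadys" (len 5), cursors c1@4 c2@5, authorship .....
After op 2 (move_right): buffer="fadys" (len 5), cursors c1@5 c2@5, authorship .....
After op 3 (delete): buffer="fad" (len 3), cursors c1@3 c2@3, authorship ...
After op 4 (add_cursor(3)): buffer="fad" (len 3), cursors c1@3 c2@3 c3@3, authorship ...
After op 5 (delete): buffer="" (len 0), cursors c1@0 c2@0 c3@0, authorship 
After op 6 (move_right): buffer="" (len 0), cursors c1@0 c2@0 c3@0, authorship 
After op 7 (insert('c')): buffer="ccc" (len 3), cursors c1@3 c2@3 c3@3, authorship 123
After op 8 (insert('v')): buffer="cccvvv" (len 6), cursors c1@6 c2@6 c3@6, authorship 123123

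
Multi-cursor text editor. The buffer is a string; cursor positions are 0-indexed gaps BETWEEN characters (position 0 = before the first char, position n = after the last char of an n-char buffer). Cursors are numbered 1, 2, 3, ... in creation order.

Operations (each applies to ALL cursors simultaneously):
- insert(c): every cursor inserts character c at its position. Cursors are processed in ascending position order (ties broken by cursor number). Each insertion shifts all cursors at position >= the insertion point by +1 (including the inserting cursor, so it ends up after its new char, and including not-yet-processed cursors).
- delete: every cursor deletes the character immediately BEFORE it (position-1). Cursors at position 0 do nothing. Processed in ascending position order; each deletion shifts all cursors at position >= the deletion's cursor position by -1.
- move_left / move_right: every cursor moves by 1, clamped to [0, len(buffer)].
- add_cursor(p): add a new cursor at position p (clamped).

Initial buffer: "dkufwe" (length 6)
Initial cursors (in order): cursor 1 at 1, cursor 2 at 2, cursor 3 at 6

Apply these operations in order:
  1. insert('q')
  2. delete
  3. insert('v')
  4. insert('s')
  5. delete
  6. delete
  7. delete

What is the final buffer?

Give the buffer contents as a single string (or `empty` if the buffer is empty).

Answer: ufw

Derivation:
After op 1 (insert('q')): buffer="dqkqufweq" (len 9), cursors c1@2 c2@4 c3@9, authorship .1.2....3
After op 2 (delete): buffer="dkufwe" (len 6), cursors c1@1 c2@2 c3@6, authorship ......
After op 3 (insert('v')): buffer="dvkvufwev" (len 9), cursors c1@2 c2@4 c3@9, authorship .1.2....3
After op 4 (insert('s')): buffer="dvskvsufwevs" (len 12), cursors c1@3 c2@6 c3@12, authorship .11.22....33
After op 5 (delete): buffer="dvkvufwev" (len 9), cursors c1@2 c2@4 c3@9, authorship .1.2....3
After op 6 (delete): buffer="dkufwe" (len 6), cursors c1@1 c2@2 c3@6, authorship ......
After op 7 (delete): buffer="ufw" (len 3), cursors c1@0 c2@0 c3@3, authorship ...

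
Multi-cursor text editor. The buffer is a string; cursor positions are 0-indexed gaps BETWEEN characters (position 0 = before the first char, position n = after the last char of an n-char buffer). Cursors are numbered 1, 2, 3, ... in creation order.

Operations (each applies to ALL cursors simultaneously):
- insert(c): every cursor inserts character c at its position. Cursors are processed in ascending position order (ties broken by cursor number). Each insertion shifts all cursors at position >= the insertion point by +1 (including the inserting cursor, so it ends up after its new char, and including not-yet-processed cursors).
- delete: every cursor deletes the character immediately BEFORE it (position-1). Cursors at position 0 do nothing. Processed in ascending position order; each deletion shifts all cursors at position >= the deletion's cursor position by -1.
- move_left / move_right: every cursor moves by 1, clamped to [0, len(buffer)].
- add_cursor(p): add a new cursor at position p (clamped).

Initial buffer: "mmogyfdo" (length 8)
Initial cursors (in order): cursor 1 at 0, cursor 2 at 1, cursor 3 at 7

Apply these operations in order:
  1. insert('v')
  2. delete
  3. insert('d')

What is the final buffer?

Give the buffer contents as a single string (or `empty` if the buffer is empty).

Answer: dmdmogyfddo

Derivation:
After op 1 (insert('v')): buffer="vmvmogyfdvo" (len 11), cursors c1@1 c2@3 c3@10, authorship 1.2......3.
After op 2 (delete): buffer="mmogyfdo" (len 8), cursors c1@0 c2@1 c3@7, authorship ........
After op 3 (insert('d')): buffer="dmdmogyfddo" (len 11), cursors c1@1 c2@3 c3@10, authorship 1.2......3.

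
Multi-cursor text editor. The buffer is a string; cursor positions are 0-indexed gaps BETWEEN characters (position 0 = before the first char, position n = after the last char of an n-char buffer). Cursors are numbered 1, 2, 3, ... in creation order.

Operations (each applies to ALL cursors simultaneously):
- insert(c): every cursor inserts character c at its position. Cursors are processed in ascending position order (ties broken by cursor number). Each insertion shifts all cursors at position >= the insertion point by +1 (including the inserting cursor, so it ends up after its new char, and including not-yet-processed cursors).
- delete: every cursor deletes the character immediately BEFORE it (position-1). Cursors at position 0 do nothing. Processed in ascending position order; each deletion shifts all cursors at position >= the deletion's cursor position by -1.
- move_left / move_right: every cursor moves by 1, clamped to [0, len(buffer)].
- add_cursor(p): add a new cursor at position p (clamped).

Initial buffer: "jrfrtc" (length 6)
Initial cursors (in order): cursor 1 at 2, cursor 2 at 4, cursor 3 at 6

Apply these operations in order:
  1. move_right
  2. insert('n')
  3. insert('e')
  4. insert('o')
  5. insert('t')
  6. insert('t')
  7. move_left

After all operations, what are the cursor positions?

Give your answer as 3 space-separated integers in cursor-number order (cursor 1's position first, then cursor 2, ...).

Answer: 7 14 20

Derivation:
After op 1 (move_right): buffer="jrfrtc" (len 6), cursors c1@3 c2@5 c3@6, authorship ......
After op 2 (insert('n')): buffer="jrfnrtncn" (len 9), cursors c1@4 c2@7 c3@9, authorship ...1..2.3
After op 3 (insert('e')): buffer="jrfnertnecne" (len 12), cursors c1@5 c2@9 c3@12, authorship ...11..22.33
After op 4 (insert('o')): buffer="jrfneortneocneo" (len 15), cursors c1@6 c2@11 c3@15, authorship ...111..222.333
After op 5 (insert('t')): buffer="jrfneotrtneotcneot" (len 18), cursors c1@7 c2@13 c3@18, authorship ...1111..2222.3333
After op 6 (insert('t')): buffer="jrfneottrtneottcneott" (len 21), cursors c1@8 c2@15 c3@21, authorship ...11111..22222.33333
After op 7 (move_left): buffer="jrfneottrtneottcneott" (len 21), cursors c1@7 c2@14 c3@20, authorship ...11111..22222.33333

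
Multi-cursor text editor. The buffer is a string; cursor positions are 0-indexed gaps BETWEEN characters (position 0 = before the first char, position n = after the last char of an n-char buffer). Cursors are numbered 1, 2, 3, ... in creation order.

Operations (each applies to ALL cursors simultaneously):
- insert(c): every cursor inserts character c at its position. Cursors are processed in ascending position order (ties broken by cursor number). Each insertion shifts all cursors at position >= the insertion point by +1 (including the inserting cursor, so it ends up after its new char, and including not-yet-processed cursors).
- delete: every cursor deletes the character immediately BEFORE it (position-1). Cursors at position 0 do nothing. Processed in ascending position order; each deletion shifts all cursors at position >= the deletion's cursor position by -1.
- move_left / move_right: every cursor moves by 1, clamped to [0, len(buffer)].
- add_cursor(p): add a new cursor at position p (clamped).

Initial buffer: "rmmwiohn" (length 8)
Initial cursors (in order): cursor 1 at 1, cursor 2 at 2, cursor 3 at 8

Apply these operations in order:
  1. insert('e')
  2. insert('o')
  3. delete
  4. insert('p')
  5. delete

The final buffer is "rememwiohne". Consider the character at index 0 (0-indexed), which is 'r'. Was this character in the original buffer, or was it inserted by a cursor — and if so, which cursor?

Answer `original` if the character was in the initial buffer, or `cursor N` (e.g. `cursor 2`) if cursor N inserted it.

Answer: original

Derivation:
After op 1 (insert('e')): buffer="rememwiohne" (len 11), cursors c1@2 c2@4 c3@11, authorship .1.2......3
After op 2 (insert('o')): buffer="reomeomwiohneo" (len 14), cursors c1@3 c2@6 c3@14, authorship .11.22......33
After op 3 (delete): buffer="rememwiohne" (len 11), cursors c1@2 c2@4 c3@11, authorship .1.2......3
After op 4 (insert('p')): buffer="repmepmwiohnep" (len 14), cursors c1@3 c2@6 c3@14, authorship .11.22......33
After op 5 (delete): buffer="rememwiohne" (len 11), cursors c1@2 c2@4 c3@11, authorship .1.2......3
Authorship (.=original, N=cursor N): . 1 . 2 . . . . . . 3
Index 0: author = original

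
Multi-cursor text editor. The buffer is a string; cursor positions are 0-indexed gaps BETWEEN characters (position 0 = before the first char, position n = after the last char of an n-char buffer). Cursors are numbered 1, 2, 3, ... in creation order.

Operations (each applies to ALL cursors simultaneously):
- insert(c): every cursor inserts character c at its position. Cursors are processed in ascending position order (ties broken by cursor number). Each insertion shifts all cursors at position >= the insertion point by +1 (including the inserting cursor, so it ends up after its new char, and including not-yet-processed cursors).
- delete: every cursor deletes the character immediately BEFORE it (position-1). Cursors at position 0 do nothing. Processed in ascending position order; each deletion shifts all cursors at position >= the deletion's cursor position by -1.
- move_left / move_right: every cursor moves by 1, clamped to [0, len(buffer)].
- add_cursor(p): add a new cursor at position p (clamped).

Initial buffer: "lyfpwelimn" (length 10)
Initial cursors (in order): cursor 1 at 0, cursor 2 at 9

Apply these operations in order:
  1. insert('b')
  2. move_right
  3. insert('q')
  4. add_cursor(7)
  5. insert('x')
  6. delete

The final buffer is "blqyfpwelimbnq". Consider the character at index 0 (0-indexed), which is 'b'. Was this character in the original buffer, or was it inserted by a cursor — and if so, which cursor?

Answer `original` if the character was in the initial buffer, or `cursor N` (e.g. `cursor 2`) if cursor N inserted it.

After op 1 (insert('b')): buffer="blyfpwelimbn" (len 12), cursors c1@1 c2@11, authorship 1.........2.
After op 2 (move_right): buffer="blyfpwelimbn" (len 12), cursors c1@2 c2@12, authorship 1.........2.
After op 3 (insert('q')): buffer="blqyfpwelimbnq" (len 14), cursors c1@3 c2@14, authorship 1.1........2.2
After op 4 (add_cursor(7)): buffer="blqyfpwelimbnq" (len 14), cursors c1@3 c3@7 c2@14, authorship 1.1........2.2
After op 5 (insert('x')): buffer="blqxyfpwxelimbnqx" (len 17), cursors c1@4 c3@9 c2@17, authorship 1.11....3....2.22
After op 6 (delete): buffer="blqyfpwelimbnq" (len 14), cursors c1@3 c3@7 c2@14, authorship 1.1........2.2
Authorship (.=original, N=cursor N): 1 . 1 . . . . . . . . 2 . 2
Index 0: author = 1

Answer: cursor 1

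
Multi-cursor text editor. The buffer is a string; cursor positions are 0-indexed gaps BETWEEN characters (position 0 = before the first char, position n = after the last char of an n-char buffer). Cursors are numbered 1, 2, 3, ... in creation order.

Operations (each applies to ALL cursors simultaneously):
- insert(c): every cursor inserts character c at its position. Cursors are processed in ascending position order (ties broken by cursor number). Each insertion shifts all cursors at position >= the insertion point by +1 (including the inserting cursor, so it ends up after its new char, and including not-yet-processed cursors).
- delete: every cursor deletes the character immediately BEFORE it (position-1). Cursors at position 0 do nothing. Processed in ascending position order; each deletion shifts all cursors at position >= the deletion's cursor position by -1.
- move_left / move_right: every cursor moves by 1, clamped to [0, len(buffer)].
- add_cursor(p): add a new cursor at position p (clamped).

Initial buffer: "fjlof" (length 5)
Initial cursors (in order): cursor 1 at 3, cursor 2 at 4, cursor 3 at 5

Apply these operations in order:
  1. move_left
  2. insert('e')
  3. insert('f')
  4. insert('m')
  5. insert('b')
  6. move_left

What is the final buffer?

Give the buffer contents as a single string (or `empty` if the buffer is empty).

Answer: fjefmblefmboefmbf

Derivation:
After op 1 (move_left): buffer="fjlof" (len 5), cursors c1@2 c2@3 c3@4, authorship .....
After op 2 (insert('e')): buffer="fjeleoef" (len 8), cursors c1@3 c2@5 c3@7, authorship ..1.2.3.
After op 3 (insert('f')): buffer="fjeflefoeff" (len 11), cursors c1@4 c2@7 c3@10, authorship ..11.22.33.
After op 4 (insert('m')): buffer="fjefmlefmoefmf" (len 14), cursors c1@5 c2@9 c3@13, authorship ..111.222.333.
After op 5 (insert('b')): buffer="fjefmblefmboefmbf" (len 17), cursors c1@6 c2@11 c3@16, authorship ..1111.2222.3333.
After op 6 (move_left): buffer="fjefmblefmboefmbf" (len 17), cursors c1@5 c2@10 c3@15, authorship ..1111.2222.3333.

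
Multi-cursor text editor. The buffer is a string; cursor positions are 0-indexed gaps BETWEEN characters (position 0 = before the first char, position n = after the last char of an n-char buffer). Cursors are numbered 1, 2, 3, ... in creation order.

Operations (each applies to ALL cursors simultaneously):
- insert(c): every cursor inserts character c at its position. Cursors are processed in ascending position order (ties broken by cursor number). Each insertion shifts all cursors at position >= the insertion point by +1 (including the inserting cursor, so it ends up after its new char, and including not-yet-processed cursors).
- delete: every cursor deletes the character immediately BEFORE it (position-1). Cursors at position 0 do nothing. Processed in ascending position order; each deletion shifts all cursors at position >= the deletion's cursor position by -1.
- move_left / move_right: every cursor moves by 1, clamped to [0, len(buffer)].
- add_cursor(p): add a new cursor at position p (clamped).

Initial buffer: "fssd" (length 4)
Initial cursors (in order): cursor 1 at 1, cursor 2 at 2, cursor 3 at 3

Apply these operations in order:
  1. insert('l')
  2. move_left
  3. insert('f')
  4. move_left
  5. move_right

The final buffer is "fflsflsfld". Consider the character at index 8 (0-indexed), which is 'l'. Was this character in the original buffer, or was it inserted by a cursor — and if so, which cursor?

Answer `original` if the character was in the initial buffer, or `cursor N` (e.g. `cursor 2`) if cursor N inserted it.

Answer: cursor 3

Derivation:
After op 1 (insert('l')): buffer="flslsld" (len 7), cursors c1@2 c2@4 c3@6, authorship .1.2.3.
After op 2 (move_left): buffer="flslsld" (len 7), cursors c1@1 c2@3 c3@5, authorship .1.2.3.
After op 3 (insert('f')): buffer="fflsflsfld" (len 10), cursors c1@2 c2@5 c3@8, authorship .11.22.33.
After op 4 (move_left): buffer="fflsflsfld" (len 10), cursors c1@1 c2@4 c3@7, authorship .11.22.33.
After op 5 (move_right): buffer="fflsflsfld" (len 10), cursors c1@2 c2@5 c3@8, authorship .11.22.33.
Authorship (.=original, N=cursor N): . 1 1 . 2 2 . 3 3 .
Index 8: author = 3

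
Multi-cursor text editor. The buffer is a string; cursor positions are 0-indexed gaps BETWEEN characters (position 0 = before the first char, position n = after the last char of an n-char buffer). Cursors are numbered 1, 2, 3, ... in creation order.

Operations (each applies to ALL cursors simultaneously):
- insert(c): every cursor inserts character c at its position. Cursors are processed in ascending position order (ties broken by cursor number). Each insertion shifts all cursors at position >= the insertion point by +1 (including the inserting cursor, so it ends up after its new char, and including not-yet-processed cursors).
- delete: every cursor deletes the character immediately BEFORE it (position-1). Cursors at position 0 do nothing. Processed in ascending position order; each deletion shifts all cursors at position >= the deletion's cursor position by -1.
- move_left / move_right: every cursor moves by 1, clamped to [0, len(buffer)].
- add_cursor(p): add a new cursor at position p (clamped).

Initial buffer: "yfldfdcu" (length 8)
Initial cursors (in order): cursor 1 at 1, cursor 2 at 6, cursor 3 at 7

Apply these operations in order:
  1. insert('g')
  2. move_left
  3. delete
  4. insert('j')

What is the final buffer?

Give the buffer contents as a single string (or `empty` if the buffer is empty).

Answer: jgfldfjgjgu

Derivation:
After op 1 (insert('g')): buffer="ygfldfdgcgu" (len 11), cursors c1@2 c2@8 c3@10, authorship .1.....2.3.
After op 2 (move_left): buffer="ygfldfdgcgu" (len 11), cursors c1@1 c2@7 c3@9, authorship .1.....2.3.
After op 3 (delete): buffer="gfldfggu" (len 8), cursors c1@0 c2@5 c3@6, authorship 1....23.
After op 4 (insert('j')): buffer="jgfldfjgjgu" (len 11), cursors c1@1 c2@7 c3@9, authorship 11....2233.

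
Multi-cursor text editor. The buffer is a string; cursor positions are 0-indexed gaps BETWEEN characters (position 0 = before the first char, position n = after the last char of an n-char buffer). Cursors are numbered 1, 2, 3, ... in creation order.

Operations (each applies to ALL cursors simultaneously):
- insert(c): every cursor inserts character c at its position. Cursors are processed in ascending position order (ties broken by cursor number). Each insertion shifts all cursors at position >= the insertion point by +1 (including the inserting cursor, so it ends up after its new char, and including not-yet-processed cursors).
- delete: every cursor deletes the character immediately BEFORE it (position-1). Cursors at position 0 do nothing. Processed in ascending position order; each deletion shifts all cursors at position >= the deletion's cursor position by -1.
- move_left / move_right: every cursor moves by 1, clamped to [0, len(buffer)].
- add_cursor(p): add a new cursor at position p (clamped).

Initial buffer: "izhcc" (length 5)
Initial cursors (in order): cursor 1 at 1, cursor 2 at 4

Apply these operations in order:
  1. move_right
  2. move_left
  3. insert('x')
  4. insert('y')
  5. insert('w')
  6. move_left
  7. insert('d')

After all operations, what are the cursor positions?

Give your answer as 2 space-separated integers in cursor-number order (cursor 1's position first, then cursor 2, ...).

Answer: 4 11

Derivation:
After op 1 (move_right): buffer="izhcc" (len 5), cursors c1@2 c2@5, authorship .....
After op 2 (move_left): buffer="izhcc" (len 5), cursors c1@1 c2@4, authorship .....
After op 3 (insert('x')): buffer="ixzhcxc" (len 7), cursors c1@2 c2@6, authorship .1...2.
After op 4 (insert('y')): buffer="ixyzhcxyc" (len 9), cursors c1@3 c2@8, authorship .11...22.
After op 5 (insert('w')): buffer="ixywzhcxywc" (len 11), cursors c1@4 c2@10, authorship .111...222.
After op 6 (move_left): buffer="ixywzhcxywc" (len 11), cursors c1@3 c2@9, authorship .111...222.
After op 7 (insert('d')): buffer="ixydwzhcxydwc" (len 13), cursors c1@4 c2@11, authorship .1111...2222.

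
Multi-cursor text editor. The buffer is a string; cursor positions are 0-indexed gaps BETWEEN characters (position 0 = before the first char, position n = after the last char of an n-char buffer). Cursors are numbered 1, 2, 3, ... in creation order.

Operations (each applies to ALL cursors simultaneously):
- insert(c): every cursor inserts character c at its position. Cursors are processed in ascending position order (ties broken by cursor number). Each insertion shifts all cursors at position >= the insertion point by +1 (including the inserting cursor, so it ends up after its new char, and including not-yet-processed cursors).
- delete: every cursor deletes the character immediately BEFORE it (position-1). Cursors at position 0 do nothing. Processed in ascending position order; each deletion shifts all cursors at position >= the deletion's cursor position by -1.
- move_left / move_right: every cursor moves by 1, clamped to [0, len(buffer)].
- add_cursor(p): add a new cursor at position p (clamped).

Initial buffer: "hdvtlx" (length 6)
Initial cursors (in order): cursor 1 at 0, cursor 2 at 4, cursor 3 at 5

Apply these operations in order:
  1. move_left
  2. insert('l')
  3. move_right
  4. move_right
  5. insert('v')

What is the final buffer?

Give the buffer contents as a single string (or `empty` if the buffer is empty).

After op 1 (move_left): buffer="hdvtlx" (len 6), cursors c1@0 c2@3 c3@4, authorship ......
After op 2 (insert('l')): buffer="lhdvltllx" (len 9), cursors c1@1 c2@5 c3@7, authorship 1...2.3..
After op 3 (move_right): buffer="lhdvltllx" (len 9), cursors c1@2 c2@6 c3@8, authorship 1...2.3..
After op 4 (move_right): buffer="lhdvltllx" (len 9), cursors c1@3 c2@7 c3@9, authorship 1...2.3..
After op 5 (insert('v')): buffer="lhdvvltlvlxv" (len 12), cursors c1@4 c2@9 c3@12, authorship 1..1.2.32..3

Answer: lhdvvltlvlxv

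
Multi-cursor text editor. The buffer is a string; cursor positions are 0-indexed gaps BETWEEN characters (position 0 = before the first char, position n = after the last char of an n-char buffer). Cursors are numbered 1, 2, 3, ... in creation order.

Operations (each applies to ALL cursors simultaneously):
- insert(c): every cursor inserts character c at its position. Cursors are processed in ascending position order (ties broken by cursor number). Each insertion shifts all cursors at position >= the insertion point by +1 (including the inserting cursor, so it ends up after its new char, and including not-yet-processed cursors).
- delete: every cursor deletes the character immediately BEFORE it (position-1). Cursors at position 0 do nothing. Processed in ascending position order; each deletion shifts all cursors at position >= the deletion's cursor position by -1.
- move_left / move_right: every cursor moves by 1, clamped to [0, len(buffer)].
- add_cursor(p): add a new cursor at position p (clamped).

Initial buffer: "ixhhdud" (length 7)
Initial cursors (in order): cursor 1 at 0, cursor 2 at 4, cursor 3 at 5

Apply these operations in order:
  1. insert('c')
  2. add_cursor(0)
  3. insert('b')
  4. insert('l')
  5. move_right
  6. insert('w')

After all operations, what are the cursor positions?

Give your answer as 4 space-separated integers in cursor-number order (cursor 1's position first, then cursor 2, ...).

After op 1 (insert('c')): buffer="cixhhcdcud" (len 10), cursors c1@1 c2@6 c3@8, authorship 1....2.3..
After op 2 (add_cursor(0)): buffer="cixhhcdcud" (len 10), cursors c4@0 c1@1 c2@6 c3@8, authorship 1....2.3..
After op 3 (insert('b')): buffer="bcbixhhcbdcbud" (len 14), cursors c4@1 c1@3 c2@9 c3@12, authorship 411....22.33..
After op 4 (insert('l')): buffer="blcblixhhcbldcblud" (len 18), cursors c4@2 c1@5 c2@12 c3@16, authorship 44111....222.333..
After op 5 (move_right): buffer="blcblixhhcbldcblud" (len 18), cursors c4@3 c1@6 c2@13 c3@17, authorship 44111....222.333..
After op 6 (insert('w')): buffer="blcwbliwxhhcbldwcbluwd" (len 22), cursors c4@4 c1@8 c2@16 c3@21, authorship 441411.1...222.2333.3.

Answer: 8 16 21 4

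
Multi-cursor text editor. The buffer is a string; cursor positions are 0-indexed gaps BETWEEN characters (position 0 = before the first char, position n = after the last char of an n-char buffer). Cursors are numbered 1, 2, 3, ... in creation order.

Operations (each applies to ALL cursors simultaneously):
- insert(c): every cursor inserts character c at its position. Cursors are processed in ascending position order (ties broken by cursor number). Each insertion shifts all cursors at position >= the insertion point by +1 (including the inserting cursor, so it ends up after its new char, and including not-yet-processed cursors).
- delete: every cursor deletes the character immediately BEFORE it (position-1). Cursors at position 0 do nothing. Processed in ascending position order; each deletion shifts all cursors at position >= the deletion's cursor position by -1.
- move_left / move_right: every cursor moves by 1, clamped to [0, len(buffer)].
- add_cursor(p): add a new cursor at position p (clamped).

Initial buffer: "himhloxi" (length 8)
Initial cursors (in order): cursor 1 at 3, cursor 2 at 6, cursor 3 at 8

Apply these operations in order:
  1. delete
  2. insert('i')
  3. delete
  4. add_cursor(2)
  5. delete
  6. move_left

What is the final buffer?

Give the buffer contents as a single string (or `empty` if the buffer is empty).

After op 1 (delete): buffer="hihlx" (len 5), cursors c1@2 c2@4 c3@5, authorship .....
After op 2 (insert('i')): buffer="hiihlixi" (len 8), cursors c1@3 c2@6 c3@8, authorship ..1..2.3
After op 3 (delete): buffer="hihlx" (len 5), cursors c1@2 c2@4 c3@5, authorship .....
After op 4 (add_cursor(2)): buffer="hihlx" (len 5), cursors c1@2 c4@2 c2@4 c3@5, authorship .....
After op 5 (delete): buffer="h" (len 1), cursors c1@0 c4@0 c2@1 c3@1, authorship .
After op 6 (move_left): buffer="h" (len 1), cursors c1@0 c2@0 c3@0 c4@0, authorship .

Answer: h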